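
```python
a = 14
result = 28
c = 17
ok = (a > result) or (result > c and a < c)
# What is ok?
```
Trace:
  a=14
  a=14, result=28
  a=14, result=28, c=17
  a=14, result=28, c=17, ok=True

Final answer: True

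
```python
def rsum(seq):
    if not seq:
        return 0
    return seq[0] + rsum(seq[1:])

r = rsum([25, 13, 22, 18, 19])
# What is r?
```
Call trace:
rsum(seq=[25, 13, 22, 18, 19])
  rsum(seq=[13, 22, 18, 19])
    rsum(seq=[22, 18, 19])
      rsum(seq=[18, 19])
        rsum(seq=[19])
          rsum(seq=[])
          -> return 0
        -> return 19
      -> return 37
    -> return 59
  -> return 72
-> return 97

Final answer: 97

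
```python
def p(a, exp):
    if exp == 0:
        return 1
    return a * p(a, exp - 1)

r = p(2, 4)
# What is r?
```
Call trace:
p(a=2, exp=4)
  p(a=2, exp=3)
    p(a=2, exp=2)
      p(a=2, exp=1)
        p(a=2, exp=0)
        -> return 1
      -> return 2
    -> return 4
  -> return 8
-> return 16

Final answer: 16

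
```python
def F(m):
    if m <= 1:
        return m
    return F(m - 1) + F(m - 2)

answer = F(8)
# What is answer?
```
Call trace (a repeated sub-call is expanded the first time; later identical calls just restate its return value):
F(m=8)
  F(m=7)
    F(m=6)
      F(m=5)
        F(m=4)
          F(m=3)
            F(m=2)
              F(m=1)
              -> return 1
              F(m=0)
              -> return 0
            -> return 1
            F(m=1)
            -> return 1
          -> return 2
          F(m=2) -> return 1  (same call as traced above)
        -> return 3
        F(m=3) -> return 2  (same call as traced above)
      -> return 5
      F(m=4) -> return 3  (same call as traced above)
    -> return 8
    F(m=5) -> return 5  (same call as traced above)
  -> return 13
  F(m=6) -> return 8  (same call as traced above)
-> return 21

Final answer: 21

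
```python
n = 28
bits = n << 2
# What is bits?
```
Trace:
  n=28
  n=28, bits=112

Final answer: 112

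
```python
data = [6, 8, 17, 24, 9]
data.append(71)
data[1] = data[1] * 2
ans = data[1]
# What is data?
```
Trace:
  data=[6, 8, 17, 24, 9]
  data=[6, 8, 17, 24, 9, 71]
  data=[6, 16, 17, 24, 9, 71]
  data=[6, 16, 17, 24, 9, 71], ans=16

Final answer: [6, 16, 17, 24, 9, 71]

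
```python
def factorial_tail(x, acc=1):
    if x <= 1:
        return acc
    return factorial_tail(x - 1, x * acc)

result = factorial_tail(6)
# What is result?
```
Call trace:
factorial_tail(x=6, acc=1)
  factorial_tail(x=5, acc=6)
    factorial_tail(x=4, acc=30)
      factorial_tail(x=3, acc=120)
        factorial_tail(x=2, acc=360)
          factorial_tail(x=1, acc=720)
          -> return 720
        -> return 720
      -> return 720
    -> return 720
  -> return 720
-> return 720

Final answer: 720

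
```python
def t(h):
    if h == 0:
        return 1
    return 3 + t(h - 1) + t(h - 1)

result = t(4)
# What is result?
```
Call trace (a repeated sub-call is expanded the first time; later identical calls just restate its return value):
t(h=4)
  t(h=3)
    t(h=2)
      t(h=1)
        t(h=0)
        -> return 1
        t(h=0)
        -> return 1
      -> return 5
      t(h=1) -> return 5  (same call as traced above)
    -> return 13
    t(h=2) -> return 13  (same call as traced above)
  -> return 29
  t(h=3) -> return 29  (same call as traced above)
-> return 61

Final answer: 61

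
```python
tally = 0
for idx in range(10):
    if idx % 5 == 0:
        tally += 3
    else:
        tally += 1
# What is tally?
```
Trace:
  tally=0
  tally=3, idx=0
  tally=4, idx=1
  tally=5, idx=2
  tally=6, idx=3
  tally=7, idx=4
  tally=10, idx=5
  tally=11, idx=6
  tally=12, idx=7
  tally=13, idx=8
  tally=14, idx=9

Final answer: 14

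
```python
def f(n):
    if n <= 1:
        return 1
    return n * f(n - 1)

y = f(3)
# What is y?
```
Call trace:
f(n=3)
  f(n=2)
    f(n=1)
    -> return 1
  -> return 2
-> return 6

Final answer: 6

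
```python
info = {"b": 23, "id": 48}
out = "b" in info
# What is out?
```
Trace:
  info={'b': 23, 'id': 48}
  info={'b': 23, 'id': 48}, out=True

Final answer: True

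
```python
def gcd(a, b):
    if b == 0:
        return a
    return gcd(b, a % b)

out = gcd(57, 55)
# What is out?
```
Call trace:
gcd(a=57, b=55)
  gcd(a=55, b=2)
    gcd(a=2, b=1)
      gcd(a=1, b=0)
      -> return 1
    -> return 1
  -> return 1
-> return 1

Final answer: 1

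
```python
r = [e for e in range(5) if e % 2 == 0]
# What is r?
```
Trace:
  e=0
  e=1
  e=2
  e=3
  e=4
  r=[0, 2, 4]

Final answer: [0, 2, 4]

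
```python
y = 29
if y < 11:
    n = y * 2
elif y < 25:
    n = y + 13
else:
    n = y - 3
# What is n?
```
Trace:
  y=29
  y=29, n=26

Final answer: 26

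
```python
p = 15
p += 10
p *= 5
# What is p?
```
Trace:
  p=15
  p=25
  p=125

Final answer: 125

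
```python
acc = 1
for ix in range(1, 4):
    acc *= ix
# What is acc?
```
Trace:
  acc=1
  acc=1, ix=1
  acc=2, ix=2
  acc=6, ix=3

Final answer: 6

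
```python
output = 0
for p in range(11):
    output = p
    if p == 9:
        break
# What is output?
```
Trace:
  output=0
  output=0, p=0
  output=1, p=1
  output=2, p=2
  output=3, p=3
  output=4, p=4
  output=5, p=5
  output=6, p=6
  output=7, p=7
  output=8, p=8
  output=9, p=9

Final answer: 9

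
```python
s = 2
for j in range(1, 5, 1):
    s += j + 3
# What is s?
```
Trace:
  s=2
  s=6, j=1
  s=11, j=2
  s=17, j=3
  s=24, j=4

Final answer: 24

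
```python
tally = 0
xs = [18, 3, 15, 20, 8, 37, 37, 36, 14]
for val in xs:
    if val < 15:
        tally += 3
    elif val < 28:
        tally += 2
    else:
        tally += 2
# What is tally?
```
Trace:
  tally=0
  tally=2, val=18
  tally=5, val=3
  tally=7, val=15
  tally=9, val=20
  tally=12, val=8
  tally=14, val=37
  tally=16, val=37
  tally=18, val=36
  tally=21, val=14

Final answer: 21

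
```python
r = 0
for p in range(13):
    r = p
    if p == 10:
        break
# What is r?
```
Trace:
  r=0
  r=0, p=0
  r=1, p=1
  r=2, p=2
  r=3, p=3
  r=4, p=4
  r=5, p=5
  r=6, p=6
  r=7, p=7
  r=8, p=8
  r=9, p=9
  r=10, p=10

Final answer: 10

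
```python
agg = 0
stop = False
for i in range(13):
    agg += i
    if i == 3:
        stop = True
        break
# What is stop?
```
Trace:
  agg=0
  agg=0, stop=False
  agg=0, stop=False, i=0
  agg=1, stop=False, i=1
  agg=3, stop=False, i=2
  agg=6, stop=True, i=3

Final answer: True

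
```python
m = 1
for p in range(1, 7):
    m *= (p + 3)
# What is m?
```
Trace:
  m=1
  m=4, p=1
  m=20, p=2
  m=120, p=3
  m=840, p=4
  m=6720, p=5
  m=60480, p=6

Final answer: 60480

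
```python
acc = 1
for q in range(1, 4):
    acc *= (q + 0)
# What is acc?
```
Trace:
  acc=1
  acc=1, q=1
  acc=2, q=2
  acc=6, q=3

Final answer: 6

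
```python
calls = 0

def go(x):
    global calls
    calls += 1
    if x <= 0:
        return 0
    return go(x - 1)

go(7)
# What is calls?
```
Call trace:
go(x=7)
  go(x=6)
    go(x=5)
      go(x=4)
        go(x=3)
          go(x=2)
            go(x=1)
              go(x=0)
              -> return 0
            -> return 0
          -> return 0
        -> return 0
      -> return 0
    -> return 0
  -> return 0
-> return 0

calls is incremented once per call. go is entered once for each x = 7, 6, 5, 4, 3, 2, 1, 0 (the x <= 0 call returns without recursing), i.e. 7 + 1 calls.
calls = 8

Final answer: 8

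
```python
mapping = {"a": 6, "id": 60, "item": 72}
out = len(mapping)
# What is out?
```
Trace:
  mapping={'a': 6, 'id': 60, 'item': 72}
  mapping={'a': 6, 'id': 60, 'item': 72}, out=3

Final answer: 3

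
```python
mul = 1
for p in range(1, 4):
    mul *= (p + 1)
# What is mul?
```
Trace:
  mul=1
  mul=2, p=1
  mul=6, p=2
  mul=24, p=3

Final answer: 24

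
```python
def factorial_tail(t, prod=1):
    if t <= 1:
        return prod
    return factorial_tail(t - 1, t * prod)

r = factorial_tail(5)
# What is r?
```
Call trace:
factorial_tail(t=5, prod=1)
  factorial_tail(t=4, prod=5)
    factorial_tail(t=3, prod=20)
      factorial_tail(t=2, prod=60)
        factorial_tail(t=1, prod=120)
        -> return 120
      -> return 120
    -> return 120
  -> return 120
-> return 120

Final answer: 120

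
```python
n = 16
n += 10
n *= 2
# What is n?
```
Trace:
  n=16
  n=26
  n=52

Final answer: 52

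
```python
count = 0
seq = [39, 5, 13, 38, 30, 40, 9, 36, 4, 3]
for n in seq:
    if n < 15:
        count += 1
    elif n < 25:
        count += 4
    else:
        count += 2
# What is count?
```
Trace:
  count=0
  count=2, n=39
  count=3, n=5
  count=4, n=13
  count=6, n=38
  count=8, n=30
  count=10, n=40
  count=11, n=9
  count=13, n=36
  count=14, n=4
  count=15, n=3

Final answer: 15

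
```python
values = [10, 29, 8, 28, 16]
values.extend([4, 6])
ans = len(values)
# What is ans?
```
Trace:
  values=[10, 29, 8, 28, 16]
  values=[10, 29, 8, 28, 16, 4, 6]
  values=[10, 29, 8, 28, 16, 4, 6], ans=7

Final answer: 7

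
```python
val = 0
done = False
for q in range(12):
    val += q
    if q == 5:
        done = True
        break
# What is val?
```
Trace:
  val=0
  val=0, done=False
  val=0, done=False, q=0
  val=1, done=False, q=1
  val=3, done=False, q=2
  val=6, done=False, q=3
  val=10, done=False, q=4
  val=15, done=True, q=5

Final answer: 15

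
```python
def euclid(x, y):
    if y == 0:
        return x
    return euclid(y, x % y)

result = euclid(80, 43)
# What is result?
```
Call trace:
euclid(x=80, y=43)
  euclid(x=43, y=37)
    euclid(x=37, y=6)
      euclid(x=6, y=1)
        euclid(x=1, y=0)
        -> return 1
      -> return 1
    -> return 1
  -> return 1
-> return 1

Final answer: 1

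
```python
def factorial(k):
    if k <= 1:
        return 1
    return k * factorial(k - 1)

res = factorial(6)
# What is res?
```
Call trace:
factorial(k=6)
  factorial(k=5)
    factorial(k=4)
      factorial(k=3)
        factorial(k=2)
          factorial(k=1)
          -> return 1
        -> return 2
      -> return 6
    -> return 24
  -> return 120
-> return 720

Final answer: 720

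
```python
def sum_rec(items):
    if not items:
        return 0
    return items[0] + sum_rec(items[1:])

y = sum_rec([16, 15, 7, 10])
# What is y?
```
Call trace:
sum_rec(items=[16, 15, 7, 10])
  sum_rec(items=[15, 7, 10])
    sum_rec(items=[7, 10])
      sum_rec(items=[10])
        sum_rec(items=[])
        -> return 0
      -> return 10
    -> return 17
  -> return 32
-> return 48

Final answer: 48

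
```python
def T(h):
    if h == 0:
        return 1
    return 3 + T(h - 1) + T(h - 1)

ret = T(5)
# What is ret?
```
Call trace (a repeated sub-call is expanded the first time; later identical calls just restate its return value):
T(h=5)
  T(h=4)
    T(h=3)
      T(h=2)
        T(h=1)
          T(h=0)
          -> return 1
          T(h=0)
          -> return 1
        -> return 5
        T(h=1) -> return 5  (same call as traced above)
      -> return 13
      T(h=2) -> return 13  (same call as traced above)
    -> return 29
    T(h=3) -> return 29  (same call as traced above)
  -> return 61
  T(h=4) -> return 61  (same call as traced above)
-> return 125

Final answer: 125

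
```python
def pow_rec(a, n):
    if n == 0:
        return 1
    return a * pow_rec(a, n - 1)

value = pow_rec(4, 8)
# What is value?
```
Call trace:
pow_rec(a=4, n=8)
  pow_rec(a=4, n=7)
    pow_rec(a=4, n=6)
      pow_rec(a=4, n=5)
        pow_rec(a=4, n=4)
          pow_rec(a=4, n=3)
            pow_rec(a=4, n=2)
              pow_rec(a=4, n=1)
                pow_rec(a=4, n=0)
                -> return 1
              -> return 4
            -> return 16
          -> return 64
        -> return 256
      -> return 1024
    -> return 4096
  -> return 16384
-> return 65536

Final answer: 65536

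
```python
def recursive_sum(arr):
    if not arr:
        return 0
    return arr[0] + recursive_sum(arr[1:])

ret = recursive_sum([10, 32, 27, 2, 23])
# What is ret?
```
Call trace:
recursive_sum(arr=[10, 32, 27, 2, 23])
  recursive_sum(arr=[32, 27, 2, 23])
    recursive_sum(arr=[27, 2, 23])
      recursive_sum(arr=[2, 23])
        recursive_sum(arr=[23])
          recursive_sum(arr=[])
          -> return 0
        -> return 23
      -> return 25
    -> return 52
  -> return 84
-> return 94

Final answer: 94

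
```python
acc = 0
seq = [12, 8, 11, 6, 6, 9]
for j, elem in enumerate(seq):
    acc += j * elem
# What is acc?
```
Trace:
  acc=0
  acc=0, j=0, elem=12
  acc=8, j=1, elem=8
  acc=30, j=2, elem=11
  acc=48, j=3, elem=6
  acc=72, j=4, elem=6
  acc=117, j=5, elem=9

Final answer: 117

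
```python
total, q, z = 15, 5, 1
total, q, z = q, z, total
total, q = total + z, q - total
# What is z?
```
Trace:
  total=15, q=5, z=1
  total=5, q=1, z=15
  total=20, q=-4, z=15

Final answer: 15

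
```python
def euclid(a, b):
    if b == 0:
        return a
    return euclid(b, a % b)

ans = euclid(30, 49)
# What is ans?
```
Call trace:
euclid(a=30, b=49)
  euclid(a=49, b=30)
    euclid(a=30, b=19)
      euclid(a=19, b=11)
        euclid(a=11, b=8)
          euclid(a=8, b=3)
            euclid(a=3, b=2)
              euclid(a=2, b=1)
                euclid(a=1, b=0)
                -> return 1
              -> return 1
            -> return 1
          -> return 1
        -> return 1
      -> return 1
    -> return 1
  -> return 1
-> return 1

Final answer: 1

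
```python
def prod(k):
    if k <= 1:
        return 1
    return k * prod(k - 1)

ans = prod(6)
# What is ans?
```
Call trace:
prod(k=6)
  prod(k=5)
    prod(k=4)
      prod(k=3)
        prod(k=2)
          prod(k=1)
          -> return 1
        -> return 2
      -> return 6
    -> return 24
  -> return 120
-> return 720

Final answer: 720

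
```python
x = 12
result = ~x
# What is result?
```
Trace:
  x=12
  x=12, result=-13

Final answer: -13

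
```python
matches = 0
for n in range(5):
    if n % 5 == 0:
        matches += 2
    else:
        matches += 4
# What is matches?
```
Trace:
  matches=0
  matches=2, n=0
  matches=6, n=1
  matches=10, n=2
  matches=14, n=3
  matches=18, n=4

Final answer: 18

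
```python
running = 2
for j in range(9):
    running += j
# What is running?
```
Trace:
  running=2
  running=2, j=0
  running=3, j=1
  running=5, j=2
  running=8, j=3
  running=12, j=4
  running=17, j=5
  running=23, j=6
  running=30, j=7
  running=38, j=8

Final answer: 38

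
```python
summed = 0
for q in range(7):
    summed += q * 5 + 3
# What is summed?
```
Trace:
  summed=0
  summed=3, q=0
  summed=11, q=1
  summed=24, q=2
  summed=42, q=3
  summed=65, q=4
  summed=93, q=5
  summed=126, q=6

Final answer: 126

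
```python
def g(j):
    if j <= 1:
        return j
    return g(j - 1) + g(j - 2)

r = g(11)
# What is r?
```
Call trace (a repeated sub-call is expanded the first time; later identical calls just restate its return value):
g(j=11)
  g(j=10)
    g(j=9)
      g(j=8)
        g(j=7)
          g(j=6)
            g(j=5)
              g(j=4)
                g(j=3)
                  g(j=2)
                    g(j=1)
                    -> return 1
                    g(j=0)
                    -> return 0
                  -> return 1
                  g(j=1)
                  -> return 1
                -> return 2
                g(j=2) -> return 1  (same call as traced above)
              -> return 3
              g(j=3) -> return 2  (same call as traced above)
            -> return 5
            g(j=4) -> return 3  (same call as traced above)
          -> return 8
          g(j=5) -> return 5  (same call as traced above)
        -> return 13
        g(j=6) -> return 8  (same call as traced above)
      -> return 21
      g(j=7) -> return 13  (same call as traced above)
    -> return 34
    g(j=8) -> return 21  (same call as traced above)
  -> return 55
  g(j=9) -> return 34  (same call as traced above)
-> return 89

Final answer: 89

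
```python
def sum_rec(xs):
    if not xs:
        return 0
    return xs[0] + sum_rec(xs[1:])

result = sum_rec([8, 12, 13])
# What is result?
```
Call trace:
sum_rec(xs=[8, 12, 13])
  sum_rec(xs=[12, 13])
    sum_rec(xs=[13])
      sum_rec(xs=[])
      -> return 0
    -> return 13
  -> return 25
-> return 33

Final answer: 33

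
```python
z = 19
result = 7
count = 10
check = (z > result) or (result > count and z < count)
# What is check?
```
Trace:
  z=19
  z=19, result=7
  z=19, result=7, count=10
  z=19, result=7, count=10, check=True

Final answer: True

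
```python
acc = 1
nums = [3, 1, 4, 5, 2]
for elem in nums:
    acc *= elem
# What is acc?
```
Trace:
  acc=1
  acc=3, elem=3
  acc=3, elem=1
  acc=12, elem=4
  acc=60, elem=5
  acc=120, elem=2

Final answer: 120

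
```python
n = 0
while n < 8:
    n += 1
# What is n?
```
Trace:
  n=0
  n=1
  n=2
  n=3
  n=4
  n=5
  n=6
  n=7
  n=8

Final answer: 8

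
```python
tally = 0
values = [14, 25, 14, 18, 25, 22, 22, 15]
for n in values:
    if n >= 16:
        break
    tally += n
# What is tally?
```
Trace:
  tally=0
  tally=14, n=14
  tally=14, n=25

Final answer: 14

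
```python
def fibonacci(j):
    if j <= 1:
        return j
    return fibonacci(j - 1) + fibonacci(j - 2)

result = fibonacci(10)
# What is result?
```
Call trace (a repeated sub-call is expanded the first time; later identical calls just restate its return value):
fibonacci(j=10)
  fibonacci(j=9)
    fibonacci(j=8)
      fibonacci(j=7)
        fibonacci(j=6)
          fibonacci(j=5)
            fibonacci(j=4)
              fibonacci(j=3)
                fibonacci(j=2)
                  fibonacci(j=1)
                  -> return 1
                  fibonacci(j=0)
                  -> return 0
                -> return 1
                fibonacci(j=1)
                -> return 1
              -> return 2
              fibonacci(j=2) -> return 1  (same call as traced above)
            -> return 3
            fibonacci(j=3) -> return 2  (same call as traced above)
          -> return 5
          fibonacci(j=4) -> return 3  (same call as traced above)
        -> return 8
        fibonacci(j=5) -> return 5  (same call as traced above)
      -> return 13
      fibonacci(j=6) -> return 8  (same call as traced above)
    -> return 21
    fibonacci(j=7) -> return 13  (same call as traced above)
  -> return 34
  fibonacci(j=8) -> return 21  (same call as traced above)
-> return 55

Final answer: 55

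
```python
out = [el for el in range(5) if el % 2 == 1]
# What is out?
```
Trace:
  el=0
  el=1
  el=2
  el=3
  el=4
  out=[1, 3]

Final answer: [1, 3]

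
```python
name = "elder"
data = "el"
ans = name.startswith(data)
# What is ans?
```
Trace:
  name='elder'
  name='elder', data='el'
  name='elder', data='el', ans=True

Final answer: True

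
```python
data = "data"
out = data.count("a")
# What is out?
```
Trace:
  data='data'
  data='data', out=2

Final answer: 2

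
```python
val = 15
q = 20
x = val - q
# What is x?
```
Trace:
  val=15
  val=15, q=20
  val=15, q=20, x=-5

Final answer: -5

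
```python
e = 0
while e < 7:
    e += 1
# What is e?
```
Trace:
  e=0
  e=1
  e=2
  e=3
  e=4
  e=5
  e=6
  e=7

Final answer: 7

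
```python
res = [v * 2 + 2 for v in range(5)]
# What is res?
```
Trace:
  v=0
  v=1
  v=2
  v=3
  v=4
  res=[2, 4, 6, 8, 10]

Final answer: [2, 4, 6, 8, 10]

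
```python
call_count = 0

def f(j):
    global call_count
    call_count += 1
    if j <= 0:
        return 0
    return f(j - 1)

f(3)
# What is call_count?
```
Call trace:
f(j=3)
  f(j=2)
    f(j=1)
      f(j=0)
      -> return 0
    -> return 0
  -> return 0
-> return 0

call_count is incremented once per call. f is entered once for each j = 3, 2, 1, 0 (the j <= 0 call returns without recursing), i.e. 3 + 1 calls.
call_count = 4

Final answer: 4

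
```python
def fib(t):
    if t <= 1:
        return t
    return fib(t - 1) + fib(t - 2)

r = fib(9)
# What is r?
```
Call trace (a repeated sub-call is expanded the first time; later identical calls just restate its return value):
fib(t=9)
  fib(t=8)
    fib(t=7)
      fib(t=6)
        fib(t=5)
          fib(t=4)
            fib(t=3)
              fib(t=2)
                fib(t=1)
                -> return 1
                fib(t=0)
                -> return 0
              -> return 1
              fib(t=1)
              -> return 1
            -> return 2
            fib(t=2) -> return 1  (same call as traced above)
          -> return 3
          fib(t=3) -> return 2  (same call as traced above)
        -> return 5
        fib(t=4) -> return 3  (same call as traced above)
      -> return 8
      fib(t=5) -> return 5  (same call as traced above)
    -> return 13
    fib(t=6) -> return 8  (same call as traced above)
  -> return 21
  fib(t=7) -> return 13  (same call as traced above)
-> return 34

Final answer: 34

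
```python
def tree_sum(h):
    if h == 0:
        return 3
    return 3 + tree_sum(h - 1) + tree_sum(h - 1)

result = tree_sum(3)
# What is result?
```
Call trace (a repeated sub-call is expanded the first time; later identical calls just restate its return value):
tree_sum(h=3)
  tree_sum(h=2)
    tree_sum(h=1)
      tree_sum(h=0)
      -> return 3
      tree_sum(h=0)
      -> return 3
    -> return 9
    tree_sum(h=1) -> return 9  (same call as traced above)
  -> return 21
  tree_sum(h=2) -> return 21  (same call as traced above)
-> return 45

Final answer: 45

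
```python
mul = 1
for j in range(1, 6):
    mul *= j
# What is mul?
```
Trace:
  mul=1
  mul=1, j=1
  mul=2, j=2
  mul=6, j=3
  mul=24, j=4
  mul=120, j=5

Final answer: 120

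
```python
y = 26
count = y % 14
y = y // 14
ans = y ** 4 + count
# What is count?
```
Trace:
  y=26
  y=26, count=12
  y=1, count=12
  y=1, count=12, ans=13

Final answer: 12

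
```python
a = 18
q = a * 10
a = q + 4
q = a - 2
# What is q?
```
Trace:
  a=18
  a=18, q=180
  a=184, q=180
  a=184, q=182

Final answer: 182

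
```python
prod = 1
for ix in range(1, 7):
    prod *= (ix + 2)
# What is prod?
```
Trace:
  prod=1
  prod=3, ix=1
  prod=12, ix=2
  prod=60, ix=3
  prod=360, ix=4
  prod=2520, ix=5
  prod=20160, ix=6

Final answer: 20160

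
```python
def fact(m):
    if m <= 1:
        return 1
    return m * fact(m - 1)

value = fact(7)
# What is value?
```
Call trace:
fact(m=7)
  fact(m=6)
    fact(m=5)
      fact(m=4)
        fact(m=3)
          fact(m=2)
            fact(m=1)
            -> return 1
          -> return 2
        -> return 6
      -> return 24
    -> return 120
  -> return 720
-> return 5040

Final answer: 5040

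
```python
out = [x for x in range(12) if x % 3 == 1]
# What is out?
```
Trace:
  x=0
  x=1
  x=2
  x=3
  x=4
  x=5
  x=6
  x=7
  x=8
  x=9
  x=10
  x=11
  out=[1, 4, 7, 10]

Final answer: [1, 4, 7, 10]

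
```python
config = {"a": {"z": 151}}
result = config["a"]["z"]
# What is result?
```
Trace:
  config={'a': {'z': 151}}
  config={'a': {'z': 151}}, result=151

Final answer: 151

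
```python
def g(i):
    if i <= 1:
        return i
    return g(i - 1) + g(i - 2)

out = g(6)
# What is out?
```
Call trace (a repeated sub-call is expanded the first time; later identical calls just restate its return value):
g(i=6)
  g(i=5)
    g(i=4)
      g(i=3)
        g(i=2)
          g(i=1)
          -> return 1
          g(i=0)
          -> return 0
        -> return 1
        g(i=1)
        -> return 1
      -> return 2
      g(i=2) -> return 1  (same call as traced above)
    -> return 3
    g(i=3) -> return 2  (same call as traced above)
  -> return 5
  g(i=4) -> return 3  (same call as traced above)
-> return 8

Final answer: 8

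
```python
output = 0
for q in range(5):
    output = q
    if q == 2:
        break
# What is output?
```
Trace:
  output=0
  output=0, q=0
  output=1, q=1
  output=2, q=2

Final answer: 2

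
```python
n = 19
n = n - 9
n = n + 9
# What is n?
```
Trace:
  n=19
  n=10
  n=19

Final answer: 19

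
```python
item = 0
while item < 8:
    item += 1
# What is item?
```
Trace:
  item=0
  item=1
  item=2
  item=3
  item=4
  item=5
  item=6
  item=7
  item=8

Final answer: 8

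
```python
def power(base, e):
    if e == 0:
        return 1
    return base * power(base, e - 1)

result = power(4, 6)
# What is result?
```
Call trace:
power(base=4, e=6)
  power(base=4, e=5)
    power(base=4, e=4)
      power(base=4, e=3)
        power(base=4, e=2)
          power(base=4, e=1)
            power(base=4, e=0)
            -> return 1
          -> return 4
        -> return 16
      -> return 64
    -> return 256
  -> return 1024
-> return 4096

Final answer: 4096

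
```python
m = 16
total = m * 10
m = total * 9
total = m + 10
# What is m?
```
Trace:
  m=16
  m=16, total=160
  m=1440, total=160
  m=1440, total=1450

Final answer: 1440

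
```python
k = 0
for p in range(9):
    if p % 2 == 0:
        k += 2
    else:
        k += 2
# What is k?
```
Trace:
  k=0
  k=2, p=0
  k=4, p=1
  k=6, p=2
  k=8, p=3
  k=10, p=4
  k=12, p=5
  k=14, p=6
  k=16, p=7
  k=18, p=8

Final answer: 18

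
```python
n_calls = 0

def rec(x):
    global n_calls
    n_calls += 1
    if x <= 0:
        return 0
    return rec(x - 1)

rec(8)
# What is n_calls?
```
Call trace:
rec(x=8)
  rec(x=7)
    rec(x=6)
      rec(x=5)
        rec(x=4)
          rec(x=3)
            rec(x=2)
              rec(x=1)
                rec(x=0)
                -> return 0
              -> return 0
            -> return 0
          -> return 0
        -> return 0
      -> return 0
    -> return 0
  -> return 0
-> return 0

n_calls is incremented once per call. rec is entered once for each x = 8, 7, 6, 5, 4, 3, 2, 1, 0 (the x <= 0 call returns without recursing), i.e. 8 + 1 calls.
n_calls = 9

Final answer: 9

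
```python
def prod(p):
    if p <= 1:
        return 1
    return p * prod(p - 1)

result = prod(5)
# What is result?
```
Call trace:
prod(p=5)
  prod(p=4)
    prod(p=3)
      prod(p=2)
        prod(p=1)
        -> return 1
      -> return 2
    -> return 6
  -> return 24
-> return 120

Final answer: 120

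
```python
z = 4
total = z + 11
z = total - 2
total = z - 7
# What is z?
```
Trace:
  z=4
  z=4, total=15
  z=13, total=15
  z=13, total=6

Final answer: 13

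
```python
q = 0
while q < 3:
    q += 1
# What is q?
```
Trace:
  q=0
  q=1
  q=2
  q=3

Final answer: 3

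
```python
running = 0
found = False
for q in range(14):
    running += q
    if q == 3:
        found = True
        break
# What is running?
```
Trace:
  running=0
  running=0, found=False
  running=0, found=False, q=0
  running=1, found=False, q=1
  running=3, found=False, q=2
  running=6, found=True, q=3

Final answer: 6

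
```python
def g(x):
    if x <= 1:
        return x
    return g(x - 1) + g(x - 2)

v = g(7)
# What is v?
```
Call trace (a repeated sub-call is expanded the first time; later identical calls just restate its return value):
g(x=7)
  g(x=6)
    g(x=5)
      g(x=4)
        g(x=3)
          g(x=2)
            g(x=1)
            -> return 1
            g(x=0)
            -> return 0
          -> return 1
          g(x=1)
          -> return 1
        -> return 2
        g(x=2) -> return 1  (same call as traced above)
      -> return 3
      g(x=3) -> return 2  (same call as traced above)
    -> return 5
    g(x=4) -> return 3  (same call as traced above)
  -> return 8
  g(x=5) -> return 5  (same call as traced above)
-> return 13

Final answer: 13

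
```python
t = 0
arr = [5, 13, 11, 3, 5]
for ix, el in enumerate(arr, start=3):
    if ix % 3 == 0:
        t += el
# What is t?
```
Trace:
  t=0
  t=5, ix=3, el=5
  t=5, ix=4, el=13
  t=5, ix=5, el=11
  t=8, ix=6, el=3
  t=8, ix=7, el=5

Final answer: 8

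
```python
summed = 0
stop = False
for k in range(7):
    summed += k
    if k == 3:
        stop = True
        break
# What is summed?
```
Trace:
  summed=0
  summed=0, stop=False
  summed=0, stop=False, k=0
  summed=1, stop=False, k=1
  summed=3, stop=False, k=2
  summed=6, stop=True, k=3

Final answer: 6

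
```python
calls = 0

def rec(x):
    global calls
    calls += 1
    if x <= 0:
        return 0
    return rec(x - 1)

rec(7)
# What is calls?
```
Call trace:
rec(x=7)
  rec(x=6)
    rec(x=5)
      rec(x=4)
        rec(x=3)
          rec(x=2)
            rec(x=1)
              rec(x=0)
              -> return 0
            -> return 0
          -> return 0
        -> return 0
      -> return 0
    -> return 0
  -> return 0
-> return 0

calls is incremented once per call. rec is entered once for each x = 7, 6, 5, 4, 3, 2, 1, 0 (the x <= 0 call returns without recursing), i.e. 7 + 1 calls.
calls = 8

Final answer: 8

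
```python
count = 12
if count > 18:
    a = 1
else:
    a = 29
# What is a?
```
Trace:
  count=12
  count=12, a=29

Final answer: 29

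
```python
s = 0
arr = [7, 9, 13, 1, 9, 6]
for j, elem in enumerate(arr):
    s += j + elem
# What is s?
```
Trace:
  s=0
  s=7, j=0, elem=7
  s=17, j=1, elem=9
  s=32, j=2, elem=13
  s=36, j=3, elem=1
  s=49, j=4, elem=9
  s=60, j=5, elem=6

Final answer: 60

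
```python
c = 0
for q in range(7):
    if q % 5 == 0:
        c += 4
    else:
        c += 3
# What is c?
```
Trace:
  c=0
  c=4, q=0
  c=7, q=1
  c=10, q=2
  c=13, q=3
  c=16, q=4
  c=20, q=5
  c=23, q=6

Final answer: 23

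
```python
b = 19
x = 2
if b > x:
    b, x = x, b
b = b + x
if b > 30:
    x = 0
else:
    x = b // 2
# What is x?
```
Trace:
  b=19
  b=19, x=2
  b=2, x=19
  b=21, x=19
  b=21, x=10

Final answer: 10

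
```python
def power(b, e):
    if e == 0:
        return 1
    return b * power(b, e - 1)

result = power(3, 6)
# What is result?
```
Call trace:
power(b=3, e=6)
  power(b=3, e=5)
    power(b=3, e=4)
      power(b=3, e=3)
        power(b=3, e=2)
          power(b=3, e=1)
            power(b=3, e=0)
            -> return 1
          -> return 3
        -> return 9
      -> return 27
    -> return 81
  -> return 243
-> return 729

Final answer: 729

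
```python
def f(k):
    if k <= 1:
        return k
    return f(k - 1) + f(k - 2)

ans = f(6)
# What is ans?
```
Call trace (a repeated sub-call is expanded the first time; later identical calls just restate its return value):
f(k=6)
  f(k=5)
    f(k=4)
      f(k=3)
        f(k=2)
          f(k=1)
          -> return 1
          f(k=0)
          -> return 0
        -> return 1
        f(k=1)
        -> return 1
      -> return 2
      f(k=2) -> return 1  (same call as traced above)
    -> return 3
    f(k=3) -> return 2  (same call as traced above)
  -> return 5
  f(k=4) -> return 3  (same call as traced above)
-> return 8

Final answer: 8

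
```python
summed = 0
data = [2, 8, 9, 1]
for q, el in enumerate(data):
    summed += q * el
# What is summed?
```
Trace:
  summed=0
  summed=0, q=0, el=2
  summed=8, q=1, el=8
  summed=26, q=2, el=9
  summed=29, q=3, el=1

Final answer: 29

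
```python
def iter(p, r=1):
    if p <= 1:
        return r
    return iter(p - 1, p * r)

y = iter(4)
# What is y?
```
Call trace:
iter(p=4, r=1)
  iter(p=3, r=4)
    iter(p=2, r=12)
      iter(p=1, r=24)
      -> return 24
    -> return 24
  -> return 24
-> return 24

Final answer: 24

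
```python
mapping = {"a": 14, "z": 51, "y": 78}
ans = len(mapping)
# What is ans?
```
Trace:
  mapping={'a': 14, 'z': 51, 'y': 78}
  mapping={'a': 14, 'z': 51, 'y': 78}, ans=3

Final answer: 3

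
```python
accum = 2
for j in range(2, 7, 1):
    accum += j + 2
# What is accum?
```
Trace:
  accum=2
  accum=6, j=2
  accum=11, j=3
  accum=17, j=4
  accum=24, j=5
  accum=32, j=6

Final answer: 32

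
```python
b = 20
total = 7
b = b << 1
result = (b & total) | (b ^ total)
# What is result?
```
Trace:
  b=20
  b=20, total=7
  b=40, total=7
  b=40, total=7, result=47

Final answer: 47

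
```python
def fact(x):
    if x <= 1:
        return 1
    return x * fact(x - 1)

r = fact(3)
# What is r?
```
Call trace:
fact(x=3)
  fact(x=2)
    fact(x=1)
    -> return 1
  -> return 2
-> return 6

Final answer: 6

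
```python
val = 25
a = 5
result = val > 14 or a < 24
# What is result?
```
Trace:
  val=25
  val=25, a=5
  val=25, a=5, result=True

Final answer: True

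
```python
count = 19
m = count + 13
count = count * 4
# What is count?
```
Trace:
  count=19
  count=19, m=32
  count=76, m=32

Final answer: 76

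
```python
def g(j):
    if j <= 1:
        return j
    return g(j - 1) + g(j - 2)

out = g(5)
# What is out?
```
Call trace (a repeated sub-call is expanded the first time; later identical calls just restate its return value):
g(j=5)
  g(j=4)
    g(j=3)
      g(j=2)
        g(j=1)
        -> return 1
        g(j=0)
        -> return 0
      -> return 1
      g(j=1)
      -> return 1
    -> return 2
    g(j=2) -> return 1  (same call as traced above)
  -> return 3
  g(j=3) -> return 2  (same call as traced above)
-> return 5

Final answer: 5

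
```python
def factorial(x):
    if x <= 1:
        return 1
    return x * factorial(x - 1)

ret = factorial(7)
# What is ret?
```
Call trace:
factorial(x=7)
  factorial(x=6)
    factorial(x=5)
      factorial(x=4)
        factorial(x=3)
          factorial(x=2)
            factorial(x=1)
            -> return 1
          -> return 2
        -> return 6
      -> return 24
    -> return 120
  -> return 720
-> return 5040

Final answer: 5040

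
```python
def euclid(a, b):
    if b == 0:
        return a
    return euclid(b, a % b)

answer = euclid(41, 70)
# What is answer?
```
Call trace:
euclid(a=41, b=70)
  euclid(a=70, b=41)
    euclid(a=41, b=29)
      euclid(a=29, b=12)
        euclid(a=12, b=5)
          euclid(a=5, b=2)
            euclid(a=2, b=1)
              euclid(a=1, b=0)
              -> return 1
            -> return 1
          -> return 1
        -> return 1
      -> return 1
    -> return 1
  -> return 1
-> return 1

Final answer: 1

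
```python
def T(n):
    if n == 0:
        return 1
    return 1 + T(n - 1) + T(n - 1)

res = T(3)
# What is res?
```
Call trace (a repeated sub-call is expanded the first time; later identical calls just restate its return value):
T(n=3)
  T(n=2)
    T(n=1)
      T(n=0)
      -> return 1
      T(n=0)
      -> return 1
    -> return 3
    T(n=1) -> return 3  (same call as traced above)
  -> return 7
  T(n=2) -> return 7  (same call as traced above)
-> return 15

Final answer: 15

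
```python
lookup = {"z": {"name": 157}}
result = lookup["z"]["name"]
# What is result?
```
Trace:
  lookup={'z': {'name': 157}}
  lookup={'z': {'name': 157}}, result=157

Final answer: 157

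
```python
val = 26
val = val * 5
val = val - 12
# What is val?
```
Trace:
  val=26
  val=130
  val=118

Final answer: 118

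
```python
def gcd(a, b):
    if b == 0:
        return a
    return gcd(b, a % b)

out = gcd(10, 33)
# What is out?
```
Call trace:
gcd(a=10, b=33)
  gcd(a=33, b=10)
    gcd(a=10, b=3)
      gcd(a=3, b=1)
        gcd(a=1, b=0)
        -> return 1
      -> return 1
    -> return 1
  -> return 1
-> return 1

Final answer: 1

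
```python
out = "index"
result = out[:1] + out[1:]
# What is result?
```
Trace:
  out='index'
  out='index', result='index'

Final answer: 'index'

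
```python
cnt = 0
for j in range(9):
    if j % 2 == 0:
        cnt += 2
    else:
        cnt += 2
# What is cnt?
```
Trace:
  cnt=0
  cnt=2, j=0
  cnt=4, j=1
  cnt=6, j=2
  cnt=8, j=3
  cnt=10, j=4
  cnt=12, j=5
  cnt=14, j=6
  cnt=16, j=7
  cnt=18, j=8

Final answer: 18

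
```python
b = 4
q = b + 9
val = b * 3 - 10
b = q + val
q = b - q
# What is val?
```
Trace:
  b=4
  b=4, q=13
  b=4, q=13, val=2
  b=15, q=13, val=2
  b=15, q=2, val=2

Final answer: 2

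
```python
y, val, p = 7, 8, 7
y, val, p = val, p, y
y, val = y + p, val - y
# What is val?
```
Trace:
  y=7, val=8, p=7
  y=8, val=7, p=7
  y=15, val=-1, p=7

Final answer: -1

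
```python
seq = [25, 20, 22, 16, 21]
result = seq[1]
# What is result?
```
Trace:
  seq=[25, 20, 22, 16, 21]
  seq=[25, 20, 22, 16, 21], result=20

Final answer: 20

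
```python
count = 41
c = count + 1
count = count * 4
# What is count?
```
Trace:
  count=41
  count=41, c=42
  count=164, c=42

Final answer: 164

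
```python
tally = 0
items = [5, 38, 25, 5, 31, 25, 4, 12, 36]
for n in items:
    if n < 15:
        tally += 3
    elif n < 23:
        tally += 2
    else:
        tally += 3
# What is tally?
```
Trace:
  tally=0
  tally=3, n=5
  tally=6, n=38
  tally=9, n=25
  tally=12, n=5
  tally=15, n=31
  tally=18, n=25
  tally=21, n=4
  tally=24, n=12
  tally=27, n=36

Final answer: 27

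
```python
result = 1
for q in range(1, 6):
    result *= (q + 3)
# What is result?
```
Trace:
  result=1
  result=4, q=1
  result=20, q=2
  result=120, q=3
  result=840, q=4
  result=6720, q=5

Final answer: 6720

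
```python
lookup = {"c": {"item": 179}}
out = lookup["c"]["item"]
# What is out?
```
Trace:
  lookup={'c': {'item': 179}}
  lookup={'c': {'item': 179}}, out=179

Final answer: 179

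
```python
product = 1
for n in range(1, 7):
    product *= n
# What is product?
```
Trace:
  product=1
  product=1, n=1
  product=2, n=2
  product=6, n=3
  product=24, n=4
  product=120, n=5
  product=720, n=6

Final answer: 720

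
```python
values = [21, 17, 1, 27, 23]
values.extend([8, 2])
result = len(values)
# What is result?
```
Trace:
  values=[21, 17, 1, 27, 23]
  values=[21, 17, 1, 27, 23, 8, 2]
  values=[21, 17, 1, 27, 23, 8, 2], result=7

Final answer: 7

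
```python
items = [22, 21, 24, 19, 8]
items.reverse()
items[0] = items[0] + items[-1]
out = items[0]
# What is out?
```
Trace:
  items=[22, 21, 24, 19, 8]
  items=[8, 19, 24, 21, 22]
  items=[30, 19, 24, 21, 22]
  items=[30, 19, 24, 21, 22], out=30

Final answer: 30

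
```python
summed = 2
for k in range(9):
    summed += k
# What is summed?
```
Trace:
  summed=2
  summed=2, k=0
  summed=3, k=1
  summed=5, k=2
  summed=8, k=3
  summed=12, k=4
  summed=17, k=5
  summed=23, k=6
  summed=30, k=7
  summed=38, k=8

Final answer: 38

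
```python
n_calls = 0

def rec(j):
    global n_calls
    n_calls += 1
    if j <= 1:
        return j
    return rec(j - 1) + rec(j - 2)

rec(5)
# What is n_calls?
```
Call trace (a repeated sub-call is expanded the first time; later identical calls just restate its return value):
rec(j=5)
  rec(j=4)
    rec(j=3)
      rec(j=2)
        rec(j=1)
        -> return 1
        rec(j=0)
        -> return 0
      -> return 1
      rec(j=1)
      -> return 1
    -> return 2
    rec(j=2) -> return 1  (same call as traced above)
  -> return 3
  rec(j=3) -> return 2  (same call as traced above)
-> return 5

n_calls is incremented once per call, so count the calls in each subtree. Let C(j) = number of calls made by rec(j).
C(0) = C(1) = 1 (base case, no recursion); C(j) = 1 + C(j - 1) + C(j - 2) otherwise.
C(2) = 1 + C(1) + C(0) = 1 + 1 + 1 = 3
C(3) = 1 + C(2) + C(1) = 1 + 3 + 1 = 5
C(4) = 1 + C(3) + C(2) = 1 + 5 + 3 = 9
C(5) = 1 + C(4) + C(3) = 1 + 9 + 5 = 15
n_calls = C(5) = 15

Final answer: 15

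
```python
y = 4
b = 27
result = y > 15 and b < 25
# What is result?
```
Trace:
  y=4
  y=4, b=27
  y=4, b=27, result=False

Final answer: False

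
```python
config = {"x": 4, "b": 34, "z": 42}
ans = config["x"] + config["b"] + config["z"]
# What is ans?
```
Trace:
  config={'x': 4, 'b': 34, 'z': 42}
  config={'x': 4, 'b': 34, 'z': 42}, ans=80

Final answer: 80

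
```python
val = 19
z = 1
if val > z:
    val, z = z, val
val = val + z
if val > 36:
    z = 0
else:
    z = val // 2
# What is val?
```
Trace:
  val=19
  val=19, z=1
  val=1, z=19
  val=20, z=19
  val=20, z=10

Final answer: 20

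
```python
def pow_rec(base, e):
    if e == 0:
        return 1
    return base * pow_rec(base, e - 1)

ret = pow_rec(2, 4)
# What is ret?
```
Call trace:
pow_rec(base=2, e=4)
  pow_rec(base=2, e=3)
    pow_rec(base=2, e=2)
      pow_rec(base=2, e=1)
        pow_rec(base=2, e=0)
        -> return 1
      -> return 2
    -> return 4
  -> return 8
-> return 16

Final answer: 16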